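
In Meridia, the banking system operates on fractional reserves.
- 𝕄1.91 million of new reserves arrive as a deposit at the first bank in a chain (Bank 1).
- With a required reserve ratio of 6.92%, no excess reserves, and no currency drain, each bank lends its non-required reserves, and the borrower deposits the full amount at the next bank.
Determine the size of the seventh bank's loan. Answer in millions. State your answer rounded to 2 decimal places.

Each bank lends a fraction (1 − rr) = 0.9308 of the deposit it receives, so Bank 7 receives 1.91·0.9308^6 and lends 1.91·0.9308^7 ≈ 1.1562 million.

𝕄1.16 million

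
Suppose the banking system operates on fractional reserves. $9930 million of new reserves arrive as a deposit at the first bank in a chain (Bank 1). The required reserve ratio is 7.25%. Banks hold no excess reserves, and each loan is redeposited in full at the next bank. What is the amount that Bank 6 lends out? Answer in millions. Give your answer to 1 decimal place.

$6321.7 million

Each bank lends a fraction (1 − rr) = 0.9275 of the deposit it receives, so Bank 6 receives 9930·0.9275^5 and lends 9930·0.9275^6 ≈ 6321.6836 million.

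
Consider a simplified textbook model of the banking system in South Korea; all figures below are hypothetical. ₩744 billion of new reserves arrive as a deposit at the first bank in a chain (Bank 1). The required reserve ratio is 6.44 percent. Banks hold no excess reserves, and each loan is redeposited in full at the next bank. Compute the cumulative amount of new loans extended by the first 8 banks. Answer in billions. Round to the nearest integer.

₩4463 billion

Bank i lends (1 − rr)^i of the original deposit: Bank 1 lends 744·0.9356 = 696.0864, Bank 2 lends 744·0.9356² ≈ 651.2584, and so on.
Summing a geometric series: total = 744·[0.9356·(1 − 0.9356^8) / (1 − 0.9356)] ≈ 4462.8108 billion.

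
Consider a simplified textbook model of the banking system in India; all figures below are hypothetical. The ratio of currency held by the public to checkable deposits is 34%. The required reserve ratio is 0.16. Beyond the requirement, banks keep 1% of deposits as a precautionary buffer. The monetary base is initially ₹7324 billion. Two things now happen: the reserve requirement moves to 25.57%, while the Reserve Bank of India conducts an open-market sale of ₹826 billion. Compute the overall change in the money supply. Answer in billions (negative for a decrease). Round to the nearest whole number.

Before: m₁ = (1 + 0.34) / (0.16 + 0.01 + 0.34) ≈ 2.62745, MB₁ = 7324, so M₁ = 2.62745 × 7324 = 19243.4438 billion.
After: m₂ = (1 + 0.34) / (0.2557 + 0.01 + 0.34) ≈ 2.21232, MB₂ = 7324 − 826 = 6498, so M₂ = 2.21232 × 6498 ≈ 14375.6554 billion.
ΔM = M₂ − M₁ = 14375.6554 − 19243.4438 = -4867.7884 billion.

-4868 billion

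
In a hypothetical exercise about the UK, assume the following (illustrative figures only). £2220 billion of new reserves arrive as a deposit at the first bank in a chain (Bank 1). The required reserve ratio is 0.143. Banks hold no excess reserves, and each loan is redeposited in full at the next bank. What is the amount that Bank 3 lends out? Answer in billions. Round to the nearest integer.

£1397 billion

Each bank lends a fraction (1 − rr) = 0.8570 of the deposit it receives, so Bank 3 receives 2220·0.8570^2 and lends 2220·0.8570^3 ≈ 1397.3186 billion.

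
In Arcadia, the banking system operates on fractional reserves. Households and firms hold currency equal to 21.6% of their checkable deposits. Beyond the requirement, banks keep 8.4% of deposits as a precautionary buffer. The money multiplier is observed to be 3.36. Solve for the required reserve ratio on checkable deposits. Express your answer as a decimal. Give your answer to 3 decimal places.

0.062

Using m = 3.36. Since m = (1 + c)/(c + rr + e), the denominator satisfies c + rr + e = (1 + c)/m = (1 + 0.216) / 3.36 ≈ 0.361905.
With c = 0.216 and e = 0.084, the required reserve ratio on checkable deposits is 0.361905 − 0.216 − 0.084 = 0.061905.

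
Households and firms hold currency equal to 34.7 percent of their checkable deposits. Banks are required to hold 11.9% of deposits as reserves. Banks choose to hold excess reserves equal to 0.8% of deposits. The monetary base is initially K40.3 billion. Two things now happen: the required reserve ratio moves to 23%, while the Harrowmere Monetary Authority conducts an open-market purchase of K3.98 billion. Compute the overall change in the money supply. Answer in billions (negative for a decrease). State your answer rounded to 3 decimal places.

-12.566 billion

Before: m₁ = (1 + 0.347) / (0.119 + 0.008 + 0.347) ≈ 2.841772, MB₁ = 40.3, so M₁ = 2.841772 × 40.3 ≈ 114.5234 billion.
After: m₂ = (1 + 0.347) / (0.23 + 0.008 + 0.347) ≈ 2.302564, MB₂ = 40.3 + 3.98 = 44.28, so M₂ = 2.302564 × 44.28 ≈ 101.9575 billion.
ΔM = M₂ − M₁ = 101.9575 − 114.5234 = -12.5659 billion.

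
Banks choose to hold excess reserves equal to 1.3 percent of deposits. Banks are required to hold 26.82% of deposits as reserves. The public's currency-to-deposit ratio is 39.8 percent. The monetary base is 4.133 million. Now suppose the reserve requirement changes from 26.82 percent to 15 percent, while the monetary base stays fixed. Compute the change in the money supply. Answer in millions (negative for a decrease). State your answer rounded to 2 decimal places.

Initially m₁ = (1 + 0.398) / (0.2682 + 0.013 + 0.398) ≈ 2.0583, so M₁ = 2.0583 × 4.133 ≈ 8.507 million.
After the change m₂ = (1 + 0.398) / (0.15 + 0.013 + 0.398) ≈ 2.4920, so M₂ = 2.4920 × 4.133 ≈ 10.2994 million.
ΔM = M₂ − M₁ = 10.2994 − 8.507 = 1.7924 million.

1.79 million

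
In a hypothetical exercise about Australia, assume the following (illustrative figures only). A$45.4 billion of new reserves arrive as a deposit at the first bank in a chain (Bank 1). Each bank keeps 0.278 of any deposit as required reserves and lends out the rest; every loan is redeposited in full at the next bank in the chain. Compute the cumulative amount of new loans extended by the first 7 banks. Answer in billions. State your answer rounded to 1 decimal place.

Bank i lends (1 − rr)^i of the original deposit: Bank 1 lends 45.4·0.7220 = 32.7788, Bank 2 lends 45.4·0.7220² ≈ 23.6663, and so on.
Summing a geometric series: total = 45.4·[0.7220·(1 − 0.7220^7) / (1 − 0.7220)] ≈ 105.8504 billion.

A$105.9 billion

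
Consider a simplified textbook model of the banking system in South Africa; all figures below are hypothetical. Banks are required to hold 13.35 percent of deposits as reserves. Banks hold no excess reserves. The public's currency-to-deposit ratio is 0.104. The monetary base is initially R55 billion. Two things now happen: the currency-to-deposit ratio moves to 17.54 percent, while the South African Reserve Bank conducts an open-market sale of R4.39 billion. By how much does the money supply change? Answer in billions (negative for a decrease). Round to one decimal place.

Before: m₁ = (1 + 0.104) / (0.1335 + 0.104) ≈ 4.6484, MB₁ = 55, so M₁ = 4.6484 × 55 = 255.662 billion.
After: m₂ = (1 + 0.1754) / (0.1335 + 0.1754) ≈ 3.8051, MB₂ = 55 − 4.39 = 50.61, so M₂ = 3.8051 × 50.61 ≈ 192.5761 billion.
ΔM = M₂ − M₁ = 192.5761 − 255.662 = -63.0859 billion.

-63.1 billion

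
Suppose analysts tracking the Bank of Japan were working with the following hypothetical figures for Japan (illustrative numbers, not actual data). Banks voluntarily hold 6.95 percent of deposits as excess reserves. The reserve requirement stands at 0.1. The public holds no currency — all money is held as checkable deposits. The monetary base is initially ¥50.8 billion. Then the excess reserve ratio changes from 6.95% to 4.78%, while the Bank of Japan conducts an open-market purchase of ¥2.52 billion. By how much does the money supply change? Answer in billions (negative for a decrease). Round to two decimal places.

¥61.05 billion

Before: m₁ = 1 / (0.1 + 0.0695) ≈ 5.89971, MB₁ = 50.8, so M₁ = 5.89971 × 50.8 ≈ 299.7053 billion.
After: m₂ = 1 / (0.1 + 0.0478) ≈ 6.76590, MB₂ = 50.8 + 2.52 = 53.32, so M₂ = 6.76590 × 53.32 ≈ 360.7578 billion.
ΔM = M₂ − M₁ = 360.7578 − 299.7053 = 61.0525 billion.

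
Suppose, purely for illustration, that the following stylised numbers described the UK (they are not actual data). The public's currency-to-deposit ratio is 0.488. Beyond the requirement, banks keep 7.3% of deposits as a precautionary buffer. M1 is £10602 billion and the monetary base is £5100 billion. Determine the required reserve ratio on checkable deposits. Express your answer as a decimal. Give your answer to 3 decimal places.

Using m = M/MB = 10602/5100 ≈ 2.078824. Since m = (1 + c)/(c + rr + e), the denominator satisfies c + rr + e = (1 + c)/m = (1 + 0.488) / 2.078824 ≈ 0.715789.
With c = 0.488 and e = 0.073, the required reserve ratio on checkable deposits is 0.715789 − 0.488 − 0.073 = 0.154789.

0.155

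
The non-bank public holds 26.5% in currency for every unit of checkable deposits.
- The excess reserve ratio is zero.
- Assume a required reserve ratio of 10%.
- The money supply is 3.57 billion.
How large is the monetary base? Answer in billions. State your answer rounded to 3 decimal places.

The money multiplier is m = (1 + c) / (rr + c) = (1 + 0.265) / (0.1 + 0.265) ≈ 3.46575.
MB = M / m = 3.57 / 3.46575 ≈ 1.0301 billion.

1.030 billion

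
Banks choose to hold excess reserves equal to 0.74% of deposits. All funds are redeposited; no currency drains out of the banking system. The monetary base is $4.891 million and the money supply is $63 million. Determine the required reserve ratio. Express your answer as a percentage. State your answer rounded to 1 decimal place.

Using m = M/MB = 63/4.891 ≈ 12.880801. Since m = (1 + c)/(c + rr + e), the denominator satisfies c + rr + e = (1 + c)/m = (1 + 0) / 12.880801 ≈ 0.077635.
With c = 0 and e = 0.0074, the required reserve ratio is 0.077635 − 0 − 0.0074 = 0.070235.

7.0%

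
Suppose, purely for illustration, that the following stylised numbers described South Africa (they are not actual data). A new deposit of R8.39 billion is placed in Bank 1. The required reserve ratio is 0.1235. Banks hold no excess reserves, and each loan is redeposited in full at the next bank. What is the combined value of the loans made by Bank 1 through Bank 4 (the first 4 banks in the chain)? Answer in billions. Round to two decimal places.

Bank i lends (1 − rr)^i of the original deposit: Bank 1 lends 8.39·0.8765 ≈ 7.3538, Bank 2 lends 8.39·0.8765² ≈ 6.4456, and so on.
Summing a geometric series: total = 8.39·[0.8765·(1 − 0.8765^4) / (1 − 0.8765)] ≈ 24.4009 billion.

R24.40 billion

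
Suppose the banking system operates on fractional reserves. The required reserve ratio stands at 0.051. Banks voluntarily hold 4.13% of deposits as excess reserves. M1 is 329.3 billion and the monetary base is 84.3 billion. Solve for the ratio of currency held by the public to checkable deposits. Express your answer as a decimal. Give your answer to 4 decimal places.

Using m = M/MB = 329.3/84.3 ≈ 3.906287. From m = (1 + c)/(c + rr + e), rearranging gives 1 + c = m·(c + rr + e), so c·(1 − m) = m·(rr + e) − 1.
Hence c = [m·(rr + e) − 1]/(1 − m) = [3.906287 × (0.051 + 0.0413) − 1] / (1 − 3.906287) ≈ 0.220023.

0.2200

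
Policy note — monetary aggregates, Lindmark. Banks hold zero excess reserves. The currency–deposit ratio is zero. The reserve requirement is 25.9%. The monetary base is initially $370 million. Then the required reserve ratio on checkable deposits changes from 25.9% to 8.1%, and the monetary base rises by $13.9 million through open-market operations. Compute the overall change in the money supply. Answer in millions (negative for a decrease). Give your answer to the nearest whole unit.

Before: m₁ = 1 / (0.259) ≈ 3.8610, MB₁ = 370, so M₁ = 3.8610 × 370 = 1428.57 million.
After: m₂ = 1 / (0.081) ≈ 12.3457, MB₂ = 370 + 13.9 = 383.9, so M₂ = 12.3457 × 383.9 ≈ 4739.5142 million.
ΔM = M₂ − M₁ = 4739.5142 − 1428.57 = 3310.9442 million.

$3311 million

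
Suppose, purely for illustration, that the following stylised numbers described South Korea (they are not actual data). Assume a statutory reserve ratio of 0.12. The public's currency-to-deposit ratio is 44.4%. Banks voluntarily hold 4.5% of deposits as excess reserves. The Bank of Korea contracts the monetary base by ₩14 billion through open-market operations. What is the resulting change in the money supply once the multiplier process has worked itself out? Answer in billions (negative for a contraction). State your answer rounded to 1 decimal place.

The money multiplier is m = (1 + c) / (rr + e + c) = (1 + 0.444) / (0.12 + 0.045 + 0.444) ≈ 2.3711.
The sale removes 14 billion of base, so ΔM = m × ΔMB = 2.3711 × (−14) = -33.1954 billion.

-33.2 billion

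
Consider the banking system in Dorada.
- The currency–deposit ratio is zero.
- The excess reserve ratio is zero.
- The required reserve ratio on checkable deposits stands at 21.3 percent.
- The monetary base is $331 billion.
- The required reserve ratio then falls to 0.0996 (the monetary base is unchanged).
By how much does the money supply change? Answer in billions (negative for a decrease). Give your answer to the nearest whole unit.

$1769 billion

Initially m₁ = 1 / (0.213) ≈ 4.6948, so M₁ = 4.6948 × 331 = 1553.9788 billion.
After the change m₂ = 1 / (0.0996) ≈ 10.0402, so M₂ = 10.0402 × 331 = 3323.3062 billion.
ΔM = M₂ − M₁ = 3323.3062 − 1553.9788 = 1769.3274 billion.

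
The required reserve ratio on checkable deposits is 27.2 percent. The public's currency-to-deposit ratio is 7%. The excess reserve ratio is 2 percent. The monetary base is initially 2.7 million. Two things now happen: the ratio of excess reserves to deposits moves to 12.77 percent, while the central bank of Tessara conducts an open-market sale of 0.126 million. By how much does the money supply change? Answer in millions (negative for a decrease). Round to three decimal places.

-2.117 million

Before: m₁ = (1 + 0.07) / (0.272 + 0.02 + 0.07) ≈ 2.95580, MB₁ = 2.7, so M₁ = 2.95580 × 2.7 ≈ 7.9807 million.
After: m₂ = (1 + 0.07) / (0.272 + 0.1277 + 0.07) ≈ 2.27805, MB₂ = 2.7 − 0.126 = 2.574, so M₂ = 2.27805 × 2.574 ≈ 5.8637 million.
ΔM = M₂ − M₁ = 5.8637 − 7.9807 = -2.117 million.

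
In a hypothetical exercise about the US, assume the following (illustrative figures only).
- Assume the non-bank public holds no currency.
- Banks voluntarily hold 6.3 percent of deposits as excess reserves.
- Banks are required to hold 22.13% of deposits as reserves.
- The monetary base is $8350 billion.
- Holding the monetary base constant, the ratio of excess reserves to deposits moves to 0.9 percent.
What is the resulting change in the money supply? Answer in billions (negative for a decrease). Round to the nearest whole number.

$6887 billion

Initially m₁ = 1 / (0.2213 + 0.063) ≈ 3.51741, so M₁ = 3.51741 × 8350 = 29370.3735 billion.
After the change m₂ = 1 / (0.2213 + 0.009) ≈ 4.34216, so M₂ = 4.34216 × 8350 = 36257.036 billion.
ΔM = M₂ − M₁ = 36257.036 − 29370.3735 = 6886.6625 billion.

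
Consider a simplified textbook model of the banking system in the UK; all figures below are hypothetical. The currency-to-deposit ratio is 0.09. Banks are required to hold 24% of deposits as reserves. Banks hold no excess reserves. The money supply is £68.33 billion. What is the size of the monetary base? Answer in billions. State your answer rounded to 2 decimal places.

The money multiplier is m = (1 + c) / (rr + c) = (1 + 0.09) / (0.24 + 0.09) ≈ 3.30303.
MB = M / m = 68.33 / 3.30303 ≈ 20.6871 billion.

£20.69 billion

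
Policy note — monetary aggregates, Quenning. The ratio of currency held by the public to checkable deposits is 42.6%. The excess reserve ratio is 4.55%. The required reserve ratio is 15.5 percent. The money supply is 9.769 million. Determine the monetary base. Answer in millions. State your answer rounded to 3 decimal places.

4.292 million

The money multiplier is m = (1 + c) / (rr + e + c) = (1 + 0.426) / (0.155 + 0.0455 + 0.426) ≈ 2.27614.
MB = M / m = 9.769 / 2.27614 ≈ 4.2919 million.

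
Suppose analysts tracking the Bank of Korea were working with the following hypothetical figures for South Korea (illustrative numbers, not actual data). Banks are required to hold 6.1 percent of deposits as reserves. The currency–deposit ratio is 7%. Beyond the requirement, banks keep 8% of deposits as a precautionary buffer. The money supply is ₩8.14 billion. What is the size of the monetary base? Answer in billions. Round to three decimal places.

The money multiplier is m = (1 + c) / (rr + e + c) = (1 + 0.07) / (0.061 + 0.08 + 0.07) ≈ 5.07109.
MB = M / m = 8.14 / 5.07109 ≈ 1.6052 billion.

₩1.605 billion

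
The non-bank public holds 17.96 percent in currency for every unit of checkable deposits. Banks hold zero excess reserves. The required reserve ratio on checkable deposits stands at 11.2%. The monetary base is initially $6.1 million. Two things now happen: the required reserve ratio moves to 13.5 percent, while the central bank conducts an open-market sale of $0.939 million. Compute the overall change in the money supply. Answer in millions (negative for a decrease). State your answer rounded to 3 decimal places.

-5.325 million

Before: m₁ = (1 + 0.1796) / (0.112 + 0.1796) ≈ 4.04527, MB₁ = 6.1, so M₁ = 4.04527 × 6.1 ≈ 24.6761 million.
After: m₂ = (1 + 0.1796) / (0.135 + 0.1796) ≈ 3.74952, MB₂ = 6.1 − 0.939 = 5.161, so M₂ = 3.74952 × 5.161 ≈ 19.3513 million.
ΔM = M₂ − M₁ = 19.3513 − 24.6761 = -5.3248 million.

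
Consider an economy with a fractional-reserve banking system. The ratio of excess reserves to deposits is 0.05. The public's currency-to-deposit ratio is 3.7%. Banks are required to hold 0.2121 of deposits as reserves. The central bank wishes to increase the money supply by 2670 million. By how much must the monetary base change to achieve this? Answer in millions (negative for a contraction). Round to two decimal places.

770.10 million

The money multiplier is m = (1 + c) / (rr + e + c) = (1 + 0.037) / (0.2121 + 0.05 + 0.037) ≈ 3.4670679.
ΔMB = ΔM / m = (+2670) / 3.4670679 ≈ 770.1032 million.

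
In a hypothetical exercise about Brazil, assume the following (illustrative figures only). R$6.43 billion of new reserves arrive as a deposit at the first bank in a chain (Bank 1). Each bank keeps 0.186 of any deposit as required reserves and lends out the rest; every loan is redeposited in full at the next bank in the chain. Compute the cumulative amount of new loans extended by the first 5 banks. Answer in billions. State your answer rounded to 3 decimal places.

Bank i lends (1 − rr)^i of the original deposit: Bank 1 lends 6.43·0.8140 ≈ 5.2340, Bank 2 lends 6.43·0.8140² ≈ 4.2605, and so on.
Summing a geometric series: total = 6.43·[0.8140·(1 − 0.8140^5) / (1 − 0.8140)] ≈ 18.0834 billion.

R$18.083 billion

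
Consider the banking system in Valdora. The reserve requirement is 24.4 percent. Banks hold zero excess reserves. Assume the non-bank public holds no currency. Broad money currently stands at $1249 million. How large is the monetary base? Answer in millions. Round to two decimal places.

$304.76 million

With no currency drain and no excess reserves, the money multiplier is m = 1/rr = 1/0.244 ≈ 4.0983607.
The monetary base is MB = M / m = 1249 / 4.0983607 ≈ 304.756 million.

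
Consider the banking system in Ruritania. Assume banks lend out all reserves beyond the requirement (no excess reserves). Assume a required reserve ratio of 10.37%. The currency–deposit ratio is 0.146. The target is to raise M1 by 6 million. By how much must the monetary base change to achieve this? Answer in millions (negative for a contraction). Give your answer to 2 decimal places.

1.31 million

The money multiplier is m = (1 + c) / (rr + c) = (1 + 0.146) / (0.1037 + 0.146) ≈ 4.5895.
ΔMB = ΔM / m = (+6) / 4.5895 ≈ 1.3073 million.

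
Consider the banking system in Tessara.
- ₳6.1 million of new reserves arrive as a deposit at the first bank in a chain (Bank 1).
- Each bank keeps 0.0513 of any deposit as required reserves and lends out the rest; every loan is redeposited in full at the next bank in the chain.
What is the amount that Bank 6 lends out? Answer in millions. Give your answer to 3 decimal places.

₳4.447 million

Each bank lends a fraction (1 − rr) = 0.9487 of the deposit it receives, so Bank 6 receives 6.1·0.9487^5 and lends 6.1·0.9487^6 ≈ 4.4474 million.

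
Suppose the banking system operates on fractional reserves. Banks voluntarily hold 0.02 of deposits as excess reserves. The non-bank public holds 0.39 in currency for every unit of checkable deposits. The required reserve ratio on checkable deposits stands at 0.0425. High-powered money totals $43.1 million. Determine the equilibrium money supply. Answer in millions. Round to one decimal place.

$132.4 million

The money multiplier is m = (1 + c) / (rr + e + c) = (1 + 0.39) / (0.0425 + 0.02 + 0.39) ≈ 3.0718.
So M = m × MB = 3.0718 × 43.1 ≈ 132.3946 million.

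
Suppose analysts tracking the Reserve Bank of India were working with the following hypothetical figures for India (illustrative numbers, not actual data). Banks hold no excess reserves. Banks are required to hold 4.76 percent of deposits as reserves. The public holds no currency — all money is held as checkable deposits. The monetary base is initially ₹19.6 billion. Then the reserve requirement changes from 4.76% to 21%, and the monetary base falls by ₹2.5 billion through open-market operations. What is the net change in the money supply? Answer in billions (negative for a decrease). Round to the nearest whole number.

-330 billion

Before: m₁ = 1 / (0.0476) ≈ 21.0084, MB₁ = 19.6, so M₁ = 21.0084 × 19.6 ≈ 411.7646 billion.
After: m₂ = 1 / (0.21) ≈ 4.7619, MB₂ = 19.6 − 2.5 = 17.1, so M₂ = 4.7619 × 17.1 ≈ 81.4285 billion.
ΔM = M₂ − M₁ = 81.4285 − 411.7646 = -330.3361 billion.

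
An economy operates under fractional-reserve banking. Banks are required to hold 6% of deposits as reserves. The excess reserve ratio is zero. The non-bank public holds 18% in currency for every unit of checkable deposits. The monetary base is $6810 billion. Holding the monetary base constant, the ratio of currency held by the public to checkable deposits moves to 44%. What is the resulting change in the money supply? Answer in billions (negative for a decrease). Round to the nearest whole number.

Initially m₁ = (1 + 0.18) / (0.06 + 0.18) ≈ 4.91667, so M₁ = 4.91667 × 6810 = 33482.5227 billion.
After the change m₂ = (1 + 0.44) / (0.06 + 0.44) = 2.88, so M₂ = 2.88 × 6810 = 19612.8 billion.
ΔM = M₂ − M₁ = 19612.8 − 33482.5227 = -13869.7227 billion.

-13870 billion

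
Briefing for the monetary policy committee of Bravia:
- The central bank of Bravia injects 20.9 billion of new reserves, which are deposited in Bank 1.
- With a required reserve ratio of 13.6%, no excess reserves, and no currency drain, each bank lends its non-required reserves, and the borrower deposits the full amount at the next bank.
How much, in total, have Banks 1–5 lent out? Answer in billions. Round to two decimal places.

Bank i lends (1 − rr)^i of the original deposit: Bank 1 lends 20.9·0.8640 = 18.0576, Bank 2 lends 20.9·0.8640² ≈ 15.6018, and so on.
Summing a geometric series: total = 20.9·[0.8640·(1 − 0.8640^5) / (1 − 0.8640)] ≈ 68.8487 billion.

68.85 billion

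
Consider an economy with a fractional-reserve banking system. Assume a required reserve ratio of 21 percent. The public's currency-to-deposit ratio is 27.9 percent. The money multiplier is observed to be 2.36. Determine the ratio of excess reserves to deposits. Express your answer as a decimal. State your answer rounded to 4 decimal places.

0.0529

Using m = 2.36. Since m = (1 + c)/(c + rr + e), the denominator satisfies c + rr + e = (1 + c)/m = (1 + 0.279) / 2.36 ≈ 0.541949.
With c = 0.279 and rr = 0.21, the ratio of excess reserves to deposits is 0.541949 − 0.279 − 0.21 = 0.052949.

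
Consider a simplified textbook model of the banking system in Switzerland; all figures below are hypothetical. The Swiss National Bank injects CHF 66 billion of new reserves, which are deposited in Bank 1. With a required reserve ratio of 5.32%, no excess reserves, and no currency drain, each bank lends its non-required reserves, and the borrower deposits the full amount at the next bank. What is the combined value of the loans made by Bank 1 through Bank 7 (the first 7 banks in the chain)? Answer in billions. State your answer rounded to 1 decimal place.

Bank i lends (1 − rr)^i of the original deposit: Bank 1 lends 66·0.9468 = 62.4888, Bank 2 lends 66·0.9468² ≈ 59.1644, and so on.
Summing a geometric series: total = 66·[0.9468·(1 − 0.9468^7) / (1 − 0.9468)] ≈ 373.4802 billion.

CHF 373.5 billion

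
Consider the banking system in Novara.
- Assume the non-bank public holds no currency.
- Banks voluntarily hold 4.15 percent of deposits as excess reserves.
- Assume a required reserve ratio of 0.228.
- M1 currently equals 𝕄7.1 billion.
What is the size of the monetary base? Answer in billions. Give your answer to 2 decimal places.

The money multiplier is m = 1 / (rr + e) = 1 / (0.228 + 0.0415) ≈ 3.7106.
MB = M / m = 7.1 / 3.7106 ≈ 1.9134 billion.

𝕄1.91 billion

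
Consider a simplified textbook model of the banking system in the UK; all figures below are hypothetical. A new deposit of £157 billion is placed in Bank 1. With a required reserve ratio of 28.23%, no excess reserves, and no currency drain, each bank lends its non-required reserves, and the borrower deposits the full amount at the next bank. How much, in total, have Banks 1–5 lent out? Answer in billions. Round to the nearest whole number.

£323 billion

Bank i lends (1 − rr)^i of the original deposit: Bank 1 lends 157·0.7177 = 112.6789, Bank 2 lends 157·0.7177² ≈ 80.8696, and so on.
Summing a geometric series: total = 157·[0.7177·(1 − 0.7177^5) / (1 − 0.7177)] ≈ 323.1402 billion.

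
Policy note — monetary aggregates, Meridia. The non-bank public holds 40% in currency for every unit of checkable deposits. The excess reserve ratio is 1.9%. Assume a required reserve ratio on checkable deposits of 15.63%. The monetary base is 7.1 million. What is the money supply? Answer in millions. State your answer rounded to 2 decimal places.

The money multiplier is m = (1 + c) / (rr + e + c) = (1 + 0.4) / (0.1563 + 0.019 + 0.4) ≈ 2.4335.
So M = m × MB = 2.4335 × 7.1 ≈ 17.2779 million.

17.28 million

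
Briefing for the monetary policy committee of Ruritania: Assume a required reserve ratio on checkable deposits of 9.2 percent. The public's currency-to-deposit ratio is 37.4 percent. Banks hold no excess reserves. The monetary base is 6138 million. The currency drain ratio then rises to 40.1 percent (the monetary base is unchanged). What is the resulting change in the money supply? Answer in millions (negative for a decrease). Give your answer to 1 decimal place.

Initially m₁ = (1 + 0.374) / (0.092 + 0.374) ≈ 2.948498, so M₁ = 2.948498 × 6138 ≈ 18097.8807 million.
After the change m₂ = (1 + 0.401) / (0.092 + 0.401) ≈ 2.841785, so M₂ = 2.841785 × 6138 ≈ 17442.8763 million.
ΔM = M₂ − M₁ = 17442.8763 − 18097.8807 = -655.0044 million.

-655.0 million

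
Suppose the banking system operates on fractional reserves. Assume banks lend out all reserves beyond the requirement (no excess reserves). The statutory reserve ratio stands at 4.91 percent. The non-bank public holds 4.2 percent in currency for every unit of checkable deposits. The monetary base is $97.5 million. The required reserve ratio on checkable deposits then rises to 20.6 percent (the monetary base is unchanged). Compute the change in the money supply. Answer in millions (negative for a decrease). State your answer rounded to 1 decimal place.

-705.5 million

Initially m₁ = (1 + 0.042) / (0.0491 + 0.042) ≈ 11.4380, so M₁ = 11.4380 × 97.5 = 1115.205 million.
After the change m₂ = (1 + 0.042) / (0.206 + 0.042) ≈ 4.2016, so M₂ = 4.2016 × 97.5 = 409.656 million.
ΔM = M₂ − M₁ = 409.656 − 1115.205 = -705.549 million.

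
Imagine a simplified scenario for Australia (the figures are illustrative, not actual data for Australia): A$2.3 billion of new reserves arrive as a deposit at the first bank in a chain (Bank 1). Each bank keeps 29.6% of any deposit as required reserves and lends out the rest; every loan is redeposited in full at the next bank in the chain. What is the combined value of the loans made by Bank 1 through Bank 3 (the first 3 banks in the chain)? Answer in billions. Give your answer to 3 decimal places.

A$3.562 billion

Bank i lends (1 − rr)^i of the original deposit: Bank 1 lends 2.3·0.7040 = 1.6192, Bank 2 lends 2.3·0.7040² ≈ 1.1399, and so on.
Summing a geometric series: total = 2.3·[0.7040·(1 − 0.7040^3) / (1 − 0.7040)] ≈ 3.5616 billion.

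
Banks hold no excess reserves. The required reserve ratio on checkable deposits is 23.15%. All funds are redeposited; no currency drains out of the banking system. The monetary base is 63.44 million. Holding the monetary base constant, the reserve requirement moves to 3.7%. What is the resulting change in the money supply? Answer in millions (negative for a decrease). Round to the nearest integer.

Initially m₁ = 1 / (0.2315) ≈ 4.3197, so M₁ = 4.3197 × 63.44 ≈ 274.0418 million.
After the change m₂ = 1 / (0.037) ≈ 27.0270, so M₂ = 27.0270 × 63.44 ≈ 1714.5929 million.
ΔM = M₂ − M₁ = 1714.5929 − 274.0418 = 1440.5511 million.

1441 million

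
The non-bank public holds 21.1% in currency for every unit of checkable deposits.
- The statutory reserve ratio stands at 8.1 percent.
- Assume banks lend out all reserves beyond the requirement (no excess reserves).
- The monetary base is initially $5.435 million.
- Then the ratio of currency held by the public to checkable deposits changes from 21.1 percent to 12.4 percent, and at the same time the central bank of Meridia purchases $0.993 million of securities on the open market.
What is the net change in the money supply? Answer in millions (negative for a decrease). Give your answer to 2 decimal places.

$12.70 million

Before: m₁ = (1 + 0.211) / (0.081 + 0.211) ≈ 4.1473, MB₁ = 5.435, so M₁ = 4.1473 × 5.435 ≈ 22.5406 million.
After: m₂ = (1 + 0.124) / (0.081 + 0.124) ≈ 5.4829, MB₂ = 5.435 + 0.993 = 6.428, so M₂ = 5.4829 × 6.428 ≈ 35.2441 million.
ΔM = M₂ − M₁ = 35.2441 − 22.5406 = 12.7035 million.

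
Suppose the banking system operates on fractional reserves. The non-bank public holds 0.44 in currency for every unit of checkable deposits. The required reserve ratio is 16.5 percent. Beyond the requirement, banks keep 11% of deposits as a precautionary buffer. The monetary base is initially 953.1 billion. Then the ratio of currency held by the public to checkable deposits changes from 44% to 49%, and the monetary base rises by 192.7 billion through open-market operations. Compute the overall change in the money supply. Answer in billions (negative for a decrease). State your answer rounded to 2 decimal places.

312.16 billion

Before: m₁ = (1 + 0.44) / (0.165 + 0.11 + 0.44) ≈ 2.0139860, MB₁ = 953.1, so M₁ = 2.0139860 × 953.1 ≈ 1919.5301 billion.
After: m₂ = (1 + 0.49) / (0.165 + 0.11 + 0.49) ≈ 1.9477124, MB₂ = 953.1 + 192.7 = 1145.8, so M₂ = 1.9477124 × 1145.8 ≈ 2231.6889 billion.
ΔM = M₂ − M₁ = 2231.6889 − 1919.5301 = 312.1588 billion.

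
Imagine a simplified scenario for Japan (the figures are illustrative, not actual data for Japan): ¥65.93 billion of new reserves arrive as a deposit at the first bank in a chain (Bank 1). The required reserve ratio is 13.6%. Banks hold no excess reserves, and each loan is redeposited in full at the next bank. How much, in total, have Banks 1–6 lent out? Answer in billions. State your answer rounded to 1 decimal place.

Bank i lends (1 − rr)^i of the original deposit: Bank 1 lends 65.93·0.8640 ≈ 56.9635, Bank 2 lends 65.93·0.8640² ≈ 49.2165, and so on.
Summing a geometric series: total = 65.93·[0.8640·(1 − 0.8640^6) / (1 − 0.8640)] ≈ 244.6124 billion.

¥244.6 billion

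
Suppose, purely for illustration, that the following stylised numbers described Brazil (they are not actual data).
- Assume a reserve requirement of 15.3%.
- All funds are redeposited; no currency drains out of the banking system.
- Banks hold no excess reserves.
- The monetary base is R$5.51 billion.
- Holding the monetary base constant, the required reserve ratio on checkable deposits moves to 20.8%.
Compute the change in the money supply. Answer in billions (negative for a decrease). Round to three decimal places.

Initially m₁ = 1 / (0.153) ≈ 6.53595, so M₁ = 6.53595 × 5.51 ≈ 36.0131 billion.
After the change m₂ = 1 / (0.208) ≈ 4.80769, so M₂ = 4.80769 × 5.51 ≈ 26.4904 billion.
ΔM = M₂ − M₁ = 26.4904 − 36.0131 = -9.5227 billion.

-9.523 billion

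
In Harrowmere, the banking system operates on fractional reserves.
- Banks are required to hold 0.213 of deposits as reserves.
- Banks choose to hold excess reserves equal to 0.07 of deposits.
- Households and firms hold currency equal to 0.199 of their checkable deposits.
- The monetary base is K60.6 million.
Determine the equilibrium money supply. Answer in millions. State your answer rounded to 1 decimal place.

K150.7 million

The money multiplier is m = (1 + c) / (rr + e + c) = (1 + 0.199) / (0.213 + 0.07 + 0.199) ≈ 2.4876.
So M = m × MB = 2.4876 × 60.6 ≈ 150.7486 million.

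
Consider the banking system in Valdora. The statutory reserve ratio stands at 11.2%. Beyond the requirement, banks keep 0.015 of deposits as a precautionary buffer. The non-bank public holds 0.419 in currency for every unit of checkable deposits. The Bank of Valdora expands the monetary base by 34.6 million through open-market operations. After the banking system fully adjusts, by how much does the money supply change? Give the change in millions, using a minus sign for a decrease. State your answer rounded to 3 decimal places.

The money multiplier is m = (1 + c) / (rr + e + c) = (1 + 0.419) / (0.112 + 0.015 + 0.419) ≈ 2.598901.
The purchase adds 34.6 million of base, so ΔM = m × ΔMB = 2.598901 × (+34.6) ≈ 89.922 million.

89.922 million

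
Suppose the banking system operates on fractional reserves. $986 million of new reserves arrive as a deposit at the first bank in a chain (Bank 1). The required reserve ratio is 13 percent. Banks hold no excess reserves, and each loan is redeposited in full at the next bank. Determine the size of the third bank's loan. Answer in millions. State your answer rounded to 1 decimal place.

Each bank lends a fraction (1 − rr) = 0.8700 of the deposit it receives, so Bank 3 receives 986·0.8700^2 and lends 986·0.8700^3 ≈ 649.2840 million.

$649.3 million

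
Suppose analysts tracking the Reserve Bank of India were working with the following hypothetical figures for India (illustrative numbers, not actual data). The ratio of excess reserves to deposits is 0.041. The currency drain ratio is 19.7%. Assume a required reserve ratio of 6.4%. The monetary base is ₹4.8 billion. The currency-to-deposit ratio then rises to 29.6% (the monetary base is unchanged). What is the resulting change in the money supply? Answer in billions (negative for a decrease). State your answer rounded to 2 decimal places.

-3.51 billion

Initially m₁ = (1 + 0.197) / (0.064 + 0.041 + 0.197) ≈ 3.9636, so M₁ = 3.9636 × 4.8 ≈ 19.0253 billion.
After the change m₂ = (1 + 0.296) / (0.064 + 0.041 + 0.296) ≈ 3.2319, so M₂ = 3.2319 × 4.8 ≈ 15.5131 billion.
ΔM = M₂ − M₁ = 15.5131 − 19.0253 = -3.5122 billion.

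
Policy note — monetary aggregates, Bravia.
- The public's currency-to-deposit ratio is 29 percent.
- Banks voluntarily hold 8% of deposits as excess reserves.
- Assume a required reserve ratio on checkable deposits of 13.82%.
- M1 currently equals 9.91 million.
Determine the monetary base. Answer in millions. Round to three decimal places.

3.904 million

The money multiplier is m = (1 + c) / (rr + e + c) = (1 + 0.29) / (0.1382 + 0.08 + 0.29) ≈ 2.53837.
MB = M / m = 9.91 / 2.53837 ≈ 3.9041 million.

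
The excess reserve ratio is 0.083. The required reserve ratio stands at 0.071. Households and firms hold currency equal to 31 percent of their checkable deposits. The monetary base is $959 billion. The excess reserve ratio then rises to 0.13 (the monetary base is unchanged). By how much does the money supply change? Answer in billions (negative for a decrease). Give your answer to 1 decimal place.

-249.0 billion

Initially m₁ = (1 + 0.31) / (0.071 + 0.083 + 0.31) ≈ 2.82328, so M₁ = 2.82328 × 959 ≈ 2707.5255 billion.
After the change m₂ = (1 + 0.31) / (0.071 + 0.13 + 0.31) ≈ 2.56360, so M₂ = 2.56360 × 959 = 2458.4924 billion.
ΔM = M₂ − M₁ = 2458.4924 − 2707.5255 = -249.0331 billion.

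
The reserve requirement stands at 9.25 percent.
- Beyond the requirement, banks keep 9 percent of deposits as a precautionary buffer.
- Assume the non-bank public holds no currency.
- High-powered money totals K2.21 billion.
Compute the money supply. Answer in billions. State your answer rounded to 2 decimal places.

The money multiplier is m = 1 / (rr + e) = 1 / (0.0925 + 0.09) ≈ 5.4795.
So M = m × MB = 5.4795 × 2.21 ≈ 12.1097 billion.

K12.11 billion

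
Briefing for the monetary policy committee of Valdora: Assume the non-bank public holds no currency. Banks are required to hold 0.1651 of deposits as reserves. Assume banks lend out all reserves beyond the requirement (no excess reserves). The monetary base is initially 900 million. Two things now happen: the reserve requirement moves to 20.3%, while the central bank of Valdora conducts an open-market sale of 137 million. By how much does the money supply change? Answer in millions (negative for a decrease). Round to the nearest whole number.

Before: m₁ = 1 / (0.1651) ≈ 6.0569, MB₁ = 900, so M₁ = 6.0569 × 900 = 5451.21 million.
After: m₂ = 1 / (0.203) ≈ 4.9261, MB₂ = 900 − 137 = 763, so M₂ = 4.9261 × 763 = 3758.6143 million.
ΔM = M₂ − M₁ = 3758.6143 − 5451.21 = -1692.5957 million.

-1693 million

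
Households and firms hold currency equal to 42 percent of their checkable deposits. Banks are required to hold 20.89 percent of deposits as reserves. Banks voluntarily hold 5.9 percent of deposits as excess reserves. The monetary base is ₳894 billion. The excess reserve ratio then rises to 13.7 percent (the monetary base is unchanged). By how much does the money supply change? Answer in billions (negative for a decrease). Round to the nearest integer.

Initially m₁ = (1 + 0.42) / (0.2089 + 0.059 + 0.42) ≈ 2.0643, so M₁ = 2.0643 × 894 = 1845.4842 billion.
After the change m₂ = (1 + 0.42) / (0.2089 + 0.137 + 0.42) ≈ 1.8540, so M₂ = 1.8540 × 894 = 1657.476 billion.
ΔM = M₂ − M₁ = 1657.476 − 1845.4842 = -188.0082 billion.

-188 billion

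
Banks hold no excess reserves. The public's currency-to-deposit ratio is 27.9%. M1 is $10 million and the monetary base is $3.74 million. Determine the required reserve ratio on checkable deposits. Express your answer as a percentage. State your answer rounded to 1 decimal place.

19.9%

Using m = M/MB = 10/3.74 ≈ 2.673797. Since m = (1 + c)/(c + rr + e), the denominator satisfies c + rr + e = (1 + c)/m = (1 + 0.279) / 2.673797 ≈ 0.478346.
With c = 0.279 and e = 0, the required reserve ratio on checkable deposits is 0.478346 − 0.279 − 0 = 0.199346.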